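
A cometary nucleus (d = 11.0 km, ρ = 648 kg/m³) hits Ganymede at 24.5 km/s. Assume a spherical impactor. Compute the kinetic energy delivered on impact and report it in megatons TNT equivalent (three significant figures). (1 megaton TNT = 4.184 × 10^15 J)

d = 11000 m; v = 24500 m/s.
Mass m = (π/6) ρ d³ = (π/6) × 648 × (11000)³ = 4.516 × 10^14 kg
E = ½ m v² = 0.5 × 4.516 × 10^14 × (24500)² = 1.355 × 10^23 J
   = 1.355 × 10^23 / 4.184×10^15 = 3.239 × 10^7 Mt

E ≈ 3.24 × 10^7 Mt TNT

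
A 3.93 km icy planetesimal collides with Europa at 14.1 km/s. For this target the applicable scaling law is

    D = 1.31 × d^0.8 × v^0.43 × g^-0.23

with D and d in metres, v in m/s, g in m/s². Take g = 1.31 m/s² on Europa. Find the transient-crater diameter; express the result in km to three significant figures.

In SI units: d = 3930 m, v = 14100 m/s.
d^0.8 = 3930^0.8 = 750.8
v^0.43 = 14100^0.43 = 60.84
g^-0.23 = 1.31^-0.23 = 0.9398
D = 1.31 × 750.8 × 60.84 × 0.9398 = 56237 m
   = 56.24 km

D ≈ 56.2 km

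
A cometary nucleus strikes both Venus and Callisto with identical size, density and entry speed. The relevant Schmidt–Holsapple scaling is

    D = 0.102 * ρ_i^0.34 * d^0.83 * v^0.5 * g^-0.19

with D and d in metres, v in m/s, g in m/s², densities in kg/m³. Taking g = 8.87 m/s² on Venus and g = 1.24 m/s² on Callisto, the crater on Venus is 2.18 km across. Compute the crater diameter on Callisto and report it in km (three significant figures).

D ≈ 3.17 km

All impactor-dependent factors cancel in the ratio, leaving D_Callisto/D_Venus = (g_Callisto/g_Venus)^-0.19.
(1.24/8.87)^-0.19 = 0.1398^-0.19 = 1.453
D_Callisto = 1.453 × 2.18 km = 3.17 km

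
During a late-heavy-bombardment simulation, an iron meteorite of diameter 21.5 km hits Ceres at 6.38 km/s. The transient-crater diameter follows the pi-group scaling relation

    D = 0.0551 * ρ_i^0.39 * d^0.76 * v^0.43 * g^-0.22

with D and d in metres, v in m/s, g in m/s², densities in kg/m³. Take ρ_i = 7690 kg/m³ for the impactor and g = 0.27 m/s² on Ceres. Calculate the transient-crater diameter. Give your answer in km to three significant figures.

D ≈ 204 km

In SI units: d = 21500 m, v = 6380 m/s.
ρ_i^0.39 = 7690^0.39 = 32.77
d^0.76 = 21500^0.76 = 1962
v^0.43 = 6380^0.43 = 43.26
g^-0.22 = 0.27^-0.22 = 1.334
D = 0.0551 × 32.77 × 1962 × 43.26 × 1.334 = 2.044 × 10^5 m
   = 204.4 km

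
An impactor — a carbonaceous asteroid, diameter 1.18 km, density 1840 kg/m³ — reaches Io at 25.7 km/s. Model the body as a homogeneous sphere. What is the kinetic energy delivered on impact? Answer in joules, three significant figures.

d = 1180 m; v = 25700 m/s.
Mass m = (π/6) ρ d³ = (π/6) × 1840 × (1180)³ = 1.583 × 10^12 kg
E = ½ m v² = 0.5 × 1.583 × 10^12 × (25700)² = 5.228 × 10^20 J

E ≈ 5.23 × 10^20 J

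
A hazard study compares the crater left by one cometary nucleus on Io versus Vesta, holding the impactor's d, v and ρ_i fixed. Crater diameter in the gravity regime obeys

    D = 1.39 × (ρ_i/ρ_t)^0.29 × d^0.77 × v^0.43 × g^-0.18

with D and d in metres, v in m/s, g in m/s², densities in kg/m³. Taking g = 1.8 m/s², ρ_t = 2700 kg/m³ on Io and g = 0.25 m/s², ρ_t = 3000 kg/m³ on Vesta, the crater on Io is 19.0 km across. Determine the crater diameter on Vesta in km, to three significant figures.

The impactor-only factors (d, v, ρ_i) cancel in the ratio, leaving D_Vesta/D_Io = (g_Vesta/g_Io)^-0.18 · (ρ_t,Io/ρ_t,Vesta)^0.29.
(0.25/1.8)^-0.18 = 0.1389^-0.18 = 1.427
(2700/3000)^0.29 = 0.9000^0.29 = 0.9699
Ratio = 1.427 × 0.9699 = 1.384
D_Vesta = 1.384 × 19.0 km = 26.3 km

D ≈ 26.3 km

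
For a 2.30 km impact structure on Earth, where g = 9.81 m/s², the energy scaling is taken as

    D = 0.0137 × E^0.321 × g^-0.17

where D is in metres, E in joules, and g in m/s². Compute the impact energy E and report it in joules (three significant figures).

E ≈ 6.35 × 10^16 J

Rearranging: E = [D / (0.0137 · g^-0.17)]^(1/0.321).
D = 2300 m.
g^-0.17 = 9.81^-0.17 = 0.6783
D / (0.0137 × 0.6783) = 2300 / (9.293 × 10^-3) = 2.475 × 10^5
E = (2.475 × 10^5)^3.1153 = 6.348 × 10^16 J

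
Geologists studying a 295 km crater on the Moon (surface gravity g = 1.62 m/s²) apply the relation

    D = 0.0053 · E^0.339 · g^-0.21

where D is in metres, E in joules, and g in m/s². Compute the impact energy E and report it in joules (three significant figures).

Rearranging: E = [D / (0.0053 · g^-0.21)]^(1/0.339).
D = 295000 m.
g^-0.21 = 1.62^-0.21 = 0.9037
D / (0.0053 × 0.9037) = 295000 / (4.790 × 10^-3) = 6.159 × 10^7
E = (6.159 × 10^7)^2.9499 = 9.512 × 10^22 J

E ≈ 9.51 × 10^22 J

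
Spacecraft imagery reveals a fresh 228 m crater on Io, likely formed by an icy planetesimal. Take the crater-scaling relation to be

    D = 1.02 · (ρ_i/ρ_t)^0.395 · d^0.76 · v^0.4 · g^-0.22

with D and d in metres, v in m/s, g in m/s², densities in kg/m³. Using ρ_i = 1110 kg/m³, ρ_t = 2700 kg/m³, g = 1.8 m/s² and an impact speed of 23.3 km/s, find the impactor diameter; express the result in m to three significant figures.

Rearranging for d: d = [D / (1.02 · (1110/2700)^0.395 · 23300^0.4 · 1.8^-0.22)]^(1/0.76).
(1110/2700)^0.395 = 0.7039
23300^0.4 = 55.84
1.8^-0.22 = 0.8787
Denominator = 1.02 × 0.7039 × 55.84 × 0.8787 = 35.23
D / 35.23 = 228 / 35.23 = 6.472
d = 6.472^(1/0.76) = 6.472^1.3158 = 11.67 m

d ≈ 11.7 m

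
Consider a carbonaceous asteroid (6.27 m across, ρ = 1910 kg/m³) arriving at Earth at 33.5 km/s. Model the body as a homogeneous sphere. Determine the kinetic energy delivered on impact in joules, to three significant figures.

E ≈ 1.38 × 10^14 J

v = 33500 m/s.
Mass m = (π/6) ρ d³ = (π/6) × 1910 × (6.27)³ = 2.465 × 10^5 kg
E = ½ m v² = 0.5 × 2.465 × 10^5 × (33500)² = 1.383 × 10^14 J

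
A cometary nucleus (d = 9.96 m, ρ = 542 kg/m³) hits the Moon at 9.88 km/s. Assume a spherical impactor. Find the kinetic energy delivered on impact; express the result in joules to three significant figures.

E ≈ 1.37 × 10^13 J

v = 9880 m/s.
Mass m = (π/6) ρ d³ = (π/6) × 542 × (9.96)³ = 2.804 × 10^5 kg
E = ½ m v² = 0.5 × 2.804 × 10^5 × (9880)² = 1.369 × 10^13 J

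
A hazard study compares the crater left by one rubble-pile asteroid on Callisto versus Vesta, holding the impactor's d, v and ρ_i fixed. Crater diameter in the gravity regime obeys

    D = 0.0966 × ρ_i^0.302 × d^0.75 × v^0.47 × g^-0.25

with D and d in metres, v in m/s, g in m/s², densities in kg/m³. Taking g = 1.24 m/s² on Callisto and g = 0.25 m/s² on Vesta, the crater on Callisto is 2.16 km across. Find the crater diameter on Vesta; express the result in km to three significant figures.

D ≈ 3.22 km

All impactor-dependent factors cancel in the ratio, leaving D_Vesta/D_Callisto = (g_Vesta/g_Callisto)^-0.25.
(0.25/1.24)^-0.25 = 0.2016^-0.25 = 1.492
D_Vesta = 1.492 × 2.16 km = 3.22 km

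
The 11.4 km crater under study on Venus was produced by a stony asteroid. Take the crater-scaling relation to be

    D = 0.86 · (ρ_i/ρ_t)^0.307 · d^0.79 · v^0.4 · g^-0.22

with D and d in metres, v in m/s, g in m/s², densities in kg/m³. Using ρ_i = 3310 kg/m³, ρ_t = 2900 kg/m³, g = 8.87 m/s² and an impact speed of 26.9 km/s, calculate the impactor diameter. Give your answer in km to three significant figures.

Rearranging for d: d = [D / (0.86 · (3310/2900)^0.307 · 26900^0.4 · 8.87^-0.22)]^(1/0.79).
D = 11400 m.
(3310/2900)^0.307 = 1.041
26900^0.4 = 59.14
8.87^-0.22 = 0.6187
Denominator = 0.86 × 1.041 × 59.14 × 0.6187 = 32.76
D / 32.76 = 11400 / 32.76 = 348.0
d = 348.0^(1/0.79) = 348.0^1.2658 = 1649 m

d ≈ 1.65 km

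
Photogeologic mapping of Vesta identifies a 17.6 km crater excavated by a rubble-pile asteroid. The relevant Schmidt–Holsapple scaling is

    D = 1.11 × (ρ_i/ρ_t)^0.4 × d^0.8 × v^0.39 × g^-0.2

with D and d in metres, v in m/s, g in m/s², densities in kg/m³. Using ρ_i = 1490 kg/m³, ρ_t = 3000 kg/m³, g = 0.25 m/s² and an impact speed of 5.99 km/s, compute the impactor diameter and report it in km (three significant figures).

Rearranging for d: d = [D / (1.11 · (1490/3000)^0.4 · 5990^0.39 · 0.25^-0.2)]^(1/0.8).
D = 17600 m.
(1490/3000)^0.4 = 0.7558
5990^0.39 = 29.73
0.25^-0.2 = 1.320
Denominator = 1.11 × 0.7558 × 29.73 × 1.320 = 32.92
D / 32.92 = 17600 / 32.92 = 534.6
d = 534.6^(1/0.8) = 534.6^1.25 = 2571 m

d ≈ 2.57 km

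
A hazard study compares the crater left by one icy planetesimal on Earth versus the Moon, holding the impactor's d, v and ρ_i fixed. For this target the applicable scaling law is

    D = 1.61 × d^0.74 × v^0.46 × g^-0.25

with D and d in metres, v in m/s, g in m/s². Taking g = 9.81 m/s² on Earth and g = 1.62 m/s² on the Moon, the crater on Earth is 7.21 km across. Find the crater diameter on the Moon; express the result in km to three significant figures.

All impactor-dependent factors cancel in the ratio, leaving D_Moon/D_Earth = (g_Moon/g_Earth)^-0.25.
(1.62/9.81)^-0.25 = 0.1651^-0.25 = 1.569
D_Moon = 1.569 × 7.21 km = 11.3 km

D ≈ 11.3 km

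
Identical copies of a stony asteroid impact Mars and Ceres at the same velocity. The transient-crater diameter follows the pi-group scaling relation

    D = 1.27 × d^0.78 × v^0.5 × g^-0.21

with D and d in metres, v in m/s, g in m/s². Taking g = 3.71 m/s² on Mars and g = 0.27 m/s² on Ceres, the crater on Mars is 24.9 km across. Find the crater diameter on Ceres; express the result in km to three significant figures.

D ≈ 43.2 km

All impactor-dependent factors cancel in the ratio, leaving D_Ceres/D_Mars = (g_Ceres/g_Mars)^-0.21.
(0.27/3.71)^-0.21 = 0.07278^-0.21 = 1.734
D_Ceres = 1.734 × 24.9 km = 43.2 km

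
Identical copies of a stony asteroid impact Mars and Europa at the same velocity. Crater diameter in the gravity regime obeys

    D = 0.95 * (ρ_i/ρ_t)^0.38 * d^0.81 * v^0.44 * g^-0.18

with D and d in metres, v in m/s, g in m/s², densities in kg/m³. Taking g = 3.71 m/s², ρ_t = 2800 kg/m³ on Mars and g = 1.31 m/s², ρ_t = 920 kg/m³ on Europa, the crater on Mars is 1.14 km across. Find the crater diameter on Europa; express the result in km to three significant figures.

D ≈ 2.10 km

The impactor-only factors (d, v, ρ_i) cancel in the ratio, leaving D_Europa/D_Mars = (g_Europa/g_Mars)^-0.18 · (ρ_t,Mars/ρ_t,Europa)^0.38.
(1.31/3.71)^-0.18 = 0.3531^-0.18 = 1.206
(2800/920)^0.38 = 3.043^0.38 = 1.526
Ratio = 1.206 × 1.526 = 1.840
D_Europa = 1.840 × 1.14 km = 2.10 km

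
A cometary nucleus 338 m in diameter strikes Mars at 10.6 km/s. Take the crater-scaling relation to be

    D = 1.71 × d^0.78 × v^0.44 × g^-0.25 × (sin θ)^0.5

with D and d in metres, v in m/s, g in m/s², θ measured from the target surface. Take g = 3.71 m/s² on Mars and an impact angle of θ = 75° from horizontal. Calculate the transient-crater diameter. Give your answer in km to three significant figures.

D ≈ 6.71 km

In SI units: v = 10600 m/s.
d^0.78 = 338^0.78 = 93.88
v^0.44 = 10600^0.44 = 59.04
g^-0.25 = 3.71^-0.25 = 0.7205
(sin 75°)^0.5 = 0.9659^0.5 = 0.9828
D = 1.71 × 93.88 × 59.04 × 0.7205 × 0.9828 = 6711 m
   = 6.711 km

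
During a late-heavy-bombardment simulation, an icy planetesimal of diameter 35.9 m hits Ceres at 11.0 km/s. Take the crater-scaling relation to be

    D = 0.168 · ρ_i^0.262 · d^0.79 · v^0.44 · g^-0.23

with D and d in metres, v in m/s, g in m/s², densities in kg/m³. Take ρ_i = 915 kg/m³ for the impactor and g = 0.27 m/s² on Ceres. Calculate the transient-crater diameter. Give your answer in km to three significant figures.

D ≈ 1.38 km

In SI units: v = 11000 m/s.
ρ_i^0.262 = 915^0.262 = 5.969
d^0.79 = 35.9^0.79 = 16.92
v^0.44 = 11000^0.44 = 60.01
g^-0.23 = 0.27^-0.23 = 1.351
D = 0.168 × 5.969 × 16.92 × 60.01 × 1.351 = 1376 m
   = 1.376 km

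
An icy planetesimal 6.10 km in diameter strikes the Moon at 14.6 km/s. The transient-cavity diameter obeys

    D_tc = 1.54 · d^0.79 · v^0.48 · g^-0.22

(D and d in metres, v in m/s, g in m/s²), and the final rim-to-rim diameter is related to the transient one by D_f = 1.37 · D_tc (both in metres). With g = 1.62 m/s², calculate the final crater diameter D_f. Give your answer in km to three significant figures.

In SI: d = 6100 m, v = 14600 m/s.
d^0.79 = 6100^0.79 = 978.2
v^0.48 = 14600^0.48 = 99.74
g^-0.22 = 1.62^-0.22 = 0.8993
D_tc = 1.54 × 978.2 × 99.74 × 0.8993 = 1.351 × 10^5 m
D_f = 1.37 × 1.351 × 10^5 = 1.851 × 10^5 m
     = 185.1 km

D_f ≈ 185 km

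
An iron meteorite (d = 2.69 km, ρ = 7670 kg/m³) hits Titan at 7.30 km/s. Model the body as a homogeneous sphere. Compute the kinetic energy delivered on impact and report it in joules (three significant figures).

d = 2690 m; v = 7300 m/s.
Mass m = (π/6) ρ d³ = (π/6) × 7670 × (2690)³ = 7.817 × 10^13 kg
E = ½ m v² = 0.5 × 7.817 × 10^13 × (7300)² = 2.083 × 10^21 J

E ≈ 2.08 × 10^21 J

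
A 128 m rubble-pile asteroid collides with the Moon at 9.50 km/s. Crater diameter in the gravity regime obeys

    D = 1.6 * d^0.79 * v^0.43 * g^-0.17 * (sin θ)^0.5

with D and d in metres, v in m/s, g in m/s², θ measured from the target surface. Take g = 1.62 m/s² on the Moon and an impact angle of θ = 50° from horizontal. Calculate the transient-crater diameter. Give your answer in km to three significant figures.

In SI units: v = 9500 m/s.
d^0.79 = 128^0.79 = 46.21
v^0.43 = 9500^0.43 = 51.34
g^-0.17 = 1.62^-0.17 = 0.9213
(sin 50°)^0.5 = 0.7660^0.5 = 0.8752
D = 1.6 × 46.21 × 51.34 × 0.9213 × 0.8752 = 3061 m
   = 3.061 km

D ≈ 3.06 km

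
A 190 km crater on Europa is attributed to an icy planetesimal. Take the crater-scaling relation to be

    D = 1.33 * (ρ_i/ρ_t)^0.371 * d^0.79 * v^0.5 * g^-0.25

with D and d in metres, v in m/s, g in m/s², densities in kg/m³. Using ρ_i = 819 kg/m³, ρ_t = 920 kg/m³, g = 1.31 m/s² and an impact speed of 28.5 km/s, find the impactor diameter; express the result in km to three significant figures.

d ≈ 5.84 km

Rearranging for d: d = [D / (1.33 · (819/920)^0.371 · 28500^0.5 · 1.31^-0.25)]^(1/0.79).
D = 190000 m.
(819/920)^0.371 = 0.9578
28500^0.5 = 168.8
1.31^-0.25 = 0.9347
Denominator = 1.33 × 0.9578 × 168.8 × 0.9347 = 201.0
D / 201.0 = 190000 / 201.0 = 945.3
d = 945.3^(1/0.79) = 945.3^1.2658 = 5841 m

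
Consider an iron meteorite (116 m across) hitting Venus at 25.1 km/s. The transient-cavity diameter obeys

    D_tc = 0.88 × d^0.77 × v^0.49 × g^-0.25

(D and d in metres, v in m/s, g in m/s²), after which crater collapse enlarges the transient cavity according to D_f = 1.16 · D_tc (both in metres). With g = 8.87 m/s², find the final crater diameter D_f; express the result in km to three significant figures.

v = 25100 m/s.
d^0.77 = 116^0.77 = 38.87
v^0.49 = 25100^0.49 = 143.2
g^-0.25 = 8.87^-0.25 = 0.5795
D_tc = 0.88 × 38.87 × 143.2 × 0.5795 = 2839 m
D_f = 1.16 × 2839 = 3293 m
     = 3.293 km

D_f ≈ 3.29 km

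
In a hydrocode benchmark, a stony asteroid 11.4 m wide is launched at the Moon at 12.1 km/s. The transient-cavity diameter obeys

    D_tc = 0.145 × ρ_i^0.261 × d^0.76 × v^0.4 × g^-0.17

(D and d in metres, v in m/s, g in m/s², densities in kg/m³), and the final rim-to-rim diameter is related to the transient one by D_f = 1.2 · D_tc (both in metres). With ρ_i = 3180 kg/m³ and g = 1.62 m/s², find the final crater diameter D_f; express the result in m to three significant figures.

D_f ≈ 359 m

v = 12100 m/s.
ρ_i^0.261 = 3180^0.261 = 8.206
d^0.76 = 11.4^0.76 = 6.357
v^0.4 = 12100^0.4 = 42.96
g^-0.17 = 1.62^-0.17 = 0.9213
D_tc = 0.145 × 8.206 × 6.357 × 42.96 × 0.9213 = 299.4 m
D_f = 1.2 × 299.4 = 359.3 m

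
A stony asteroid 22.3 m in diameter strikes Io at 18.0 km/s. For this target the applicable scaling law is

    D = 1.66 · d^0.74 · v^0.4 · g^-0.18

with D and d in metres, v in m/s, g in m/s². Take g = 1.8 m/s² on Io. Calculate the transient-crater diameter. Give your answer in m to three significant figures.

In SI units: v = 18000 m/s.
d^0.74 = 22.3^0.74 = 9.948
v^0.4 = 18000^0.4 = 50.36
g^-0.18 = 1.8^-0.18 = 0.8996
D = 1.66 × 9.948 × 50.36 × 0.8996 = 748.1 m

D ≈ 748 m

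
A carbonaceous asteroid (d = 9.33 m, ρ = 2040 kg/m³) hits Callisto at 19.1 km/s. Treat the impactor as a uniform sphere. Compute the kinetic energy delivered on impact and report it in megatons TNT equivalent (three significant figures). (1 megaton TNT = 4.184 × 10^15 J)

E ≈ 0.0378 Mt TNT

v = 19100 m/s.
Mass m = (π/6) ρ d³ = (π/6) × 2040 × (9.33)³ = 8.675 × 10^5 kg
E = ½ m v² = 0.5 × 8.675 × 10^5 × (19100)² = 1.582 × 10^14 J
   = 1.582 × 10^14 / 4.184×10^15 = 0.03781 Mt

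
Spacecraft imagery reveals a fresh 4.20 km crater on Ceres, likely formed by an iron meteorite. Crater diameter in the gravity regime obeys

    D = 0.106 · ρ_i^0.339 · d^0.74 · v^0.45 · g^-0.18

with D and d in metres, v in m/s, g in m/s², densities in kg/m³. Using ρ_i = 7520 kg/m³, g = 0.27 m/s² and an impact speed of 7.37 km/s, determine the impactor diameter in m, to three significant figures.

d ≈ 88.6 m

Rearranging for d: d = [D / (0.106 · 7520^0.339 · 7370^0.45 · 0.27^-0.18)]^(1/0.74).
D = 4200 m.
7520^0.339 = 20.61
7370^0.45 = 55.00
0.27^-0.18 = 1.266
Denominator = 0.106 × 20.61 × 55.00 × 1.266 = 152.1
D / 152.1 = 4200 / 152.1 = 27.61
d = 27.61^(1/0.74) = 27.61^1.3514 = 88.60 m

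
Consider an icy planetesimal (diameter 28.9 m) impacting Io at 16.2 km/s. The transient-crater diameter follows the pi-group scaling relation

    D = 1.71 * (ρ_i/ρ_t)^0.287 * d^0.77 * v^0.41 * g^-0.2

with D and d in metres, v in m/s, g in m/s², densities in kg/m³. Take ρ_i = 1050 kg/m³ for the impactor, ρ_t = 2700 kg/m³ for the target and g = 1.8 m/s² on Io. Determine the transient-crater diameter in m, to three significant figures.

In SI units: v = 16200 m/s.
(ρ_i/ρ_t)^0.287 = (1050/2700)^0.287 = 0.7626
d^0.77 = 28.9^0.77 = 13.33
v^0.41 = 16200^0.41 = 53.20
g^-0.2 = 1.8^-0.2 = 0.8891
D = 1.71 × 0.7626 × 13.33 × 53.20 × 0.8891 = 822.2 m

D ≈ 822 m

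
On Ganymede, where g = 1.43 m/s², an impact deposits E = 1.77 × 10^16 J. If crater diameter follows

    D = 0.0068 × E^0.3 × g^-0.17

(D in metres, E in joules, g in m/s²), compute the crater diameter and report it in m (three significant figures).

E^0.3 = (1.77 × 10^16)^0.3 = 7.488 × 10^4
g^-0.17 = 1.43^-0.17 = 0.9410
D = 0.0068 × 7.488 × 10^4 × 0.9410 = 479.1 m

D ≈ 479 m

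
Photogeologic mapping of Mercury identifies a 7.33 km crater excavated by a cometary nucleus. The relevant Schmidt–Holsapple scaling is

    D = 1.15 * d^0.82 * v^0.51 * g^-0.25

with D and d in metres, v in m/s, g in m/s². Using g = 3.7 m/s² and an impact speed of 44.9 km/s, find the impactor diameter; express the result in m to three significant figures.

Rearranging for d: d = [D / (1.15 · 44900^0.51 · 3.7^-0.25)]^(1/0.82).
D = 7330 m.
44900^0.51 = 235.9
3.7^-0.25 = 0.7210
Denominator = 1.15 × 235.9 × 0.7210 = 195.6
D / 195.6 = 7330 / 195.6 = 37.47
d = 37.47^(1/0.82) = 37.47^1.2195 = 83.01 m

d ≈ 83.0 m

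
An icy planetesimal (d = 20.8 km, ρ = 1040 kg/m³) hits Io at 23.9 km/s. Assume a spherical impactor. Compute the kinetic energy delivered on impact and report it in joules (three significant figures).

d = 20800 m; v = 23900 m/s.
Mass m = (π/6) ρ d³ = (π/6) × 1040 × (20800)³ = 4.900 × 10^15 kg
E = ½ m v² = 0.5 × 4.900 × 10^15 × (23900)² = 1.399 × 10^24 J

E ≈ 1.40 × 10^24 J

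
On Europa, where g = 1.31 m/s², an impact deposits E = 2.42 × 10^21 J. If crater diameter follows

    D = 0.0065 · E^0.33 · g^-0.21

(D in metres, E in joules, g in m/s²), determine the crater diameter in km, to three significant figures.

D ≈ 70.0 km

E^0.33 = (2.42 × 10^21)^0.33 = 1.139 × 10^7
g^-0.21 = 1.31^-0.21 = 0.9449
D = 0.0065 × 1.139 × 10^7 × 0.9449 = 69956 m
   = 69.96 km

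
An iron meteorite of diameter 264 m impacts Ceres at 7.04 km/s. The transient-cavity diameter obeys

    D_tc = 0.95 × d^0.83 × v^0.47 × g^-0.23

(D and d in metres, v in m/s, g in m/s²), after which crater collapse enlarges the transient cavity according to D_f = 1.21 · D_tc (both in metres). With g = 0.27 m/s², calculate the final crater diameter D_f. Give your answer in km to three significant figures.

v = 7040 m/s.
d^0.83 = 264^0.83 = 102.3
v^0.47 = 7040^0.47 = 64.32
g^-0.23 = 0.27^-0.23 = 1.351
D_tc = 0.95 × 102.3 × 64.32 × 1.351 = 8445 m
D_f = 1.21 × 8445 = 10218 m
     = 10.22 km

D_f ≈ 10.2 km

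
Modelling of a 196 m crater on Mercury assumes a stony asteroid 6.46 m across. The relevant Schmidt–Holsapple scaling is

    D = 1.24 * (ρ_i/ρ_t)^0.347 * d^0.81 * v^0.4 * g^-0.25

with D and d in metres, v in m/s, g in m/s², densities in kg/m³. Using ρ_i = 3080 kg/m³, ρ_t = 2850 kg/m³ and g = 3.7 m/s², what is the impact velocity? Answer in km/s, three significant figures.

Rearranging for v: v = [D / (1.24 · (3080/2850)^0.347 · 6.46^0.81 · 3.7^-0.25)]^(1/0.4).
(3080/2850)^0.347 = 1.027
6.46^0.81 = 4.532
3.7^-0.25 = 0.7210
Denominator = 1.24 × 1.027 × 4.532 × 0.7210 = 4.161
D / 4.161 = 196 / 4.161 = 47.10
v = 47.10^(1/0.4) = 47.10^2.5 = 15225 m/s

v ≈ 15.2 km/s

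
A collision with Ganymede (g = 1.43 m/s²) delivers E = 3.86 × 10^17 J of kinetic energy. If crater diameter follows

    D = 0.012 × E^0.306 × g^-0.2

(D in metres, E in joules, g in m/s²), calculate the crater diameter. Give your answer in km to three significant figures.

D ≈ 2.69 km

E^0.306 = (3.86 × 10^17)^0.306 = 2.407 × 10^5
g^-0.2 = 1.43^-0.2 = 0.9310
D = 0.012 × 2.407 × 10^5 × 0.9310 = 2689 m
   = 2.689 km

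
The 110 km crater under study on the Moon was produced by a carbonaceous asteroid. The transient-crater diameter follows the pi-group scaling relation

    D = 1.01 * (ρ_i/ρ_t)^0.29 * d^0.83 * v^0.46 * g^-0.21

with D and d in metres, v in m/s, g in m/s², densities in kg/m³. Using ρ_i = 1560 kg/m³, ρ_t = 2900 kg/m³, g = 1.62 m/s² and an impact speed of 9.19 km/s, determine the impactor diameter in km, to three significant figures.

Rearranging for d: d = [D / (1.01 · (1560/2900)^0.29 · 9190^0.46 · 1.62^-0.21)]^(1/0.83).
D = 110000 m.
(1560/2900)^0.29 = 0.8354
9190^0.46 = 66.55
1.62^-0.21 = 0.9037
Denominator = 1.01 × 0.8354 × 66.55 × 0.9037 = 50.74
D / 50.74 = 110000 / 50.74 = 2168
d = 2168^(1/0.83) = 2168^1.2048 = 10454 m

d ≈ 10.5 km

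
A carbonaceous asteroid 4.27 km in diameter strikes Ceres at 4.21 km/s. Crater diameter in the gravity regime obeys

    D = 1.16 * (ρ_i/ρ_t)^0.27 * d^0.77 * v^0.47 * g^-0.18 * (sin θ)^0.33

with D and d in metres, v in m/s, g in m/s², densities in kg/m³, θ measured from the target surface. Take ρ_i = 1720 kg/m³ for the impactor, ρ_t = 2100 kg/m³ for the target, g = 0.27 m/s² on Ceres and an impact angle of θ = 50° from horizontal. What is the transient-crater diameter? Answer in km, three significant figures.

D ≈ 40.2 km

In SI units: d = 4270 m, v = 4210 m/s.
(ρ_i/ρ_t)^0.27 = (1720/2100)^0.27 = 0.9475
d^0.77 = 4270^0.77 = 624.4
v^0.47 = 4210^0.47 = 50.51
g^-0.18 = 0.27^-0.18 = 1.266
(sin 50°)^0.33 = 0.7660^0.33 = 0.9158
D = 1.16 × 0.9475 × 624.4 × 50.51 × 1.266 × 0.9158 = 40189 m
   = 40.19 km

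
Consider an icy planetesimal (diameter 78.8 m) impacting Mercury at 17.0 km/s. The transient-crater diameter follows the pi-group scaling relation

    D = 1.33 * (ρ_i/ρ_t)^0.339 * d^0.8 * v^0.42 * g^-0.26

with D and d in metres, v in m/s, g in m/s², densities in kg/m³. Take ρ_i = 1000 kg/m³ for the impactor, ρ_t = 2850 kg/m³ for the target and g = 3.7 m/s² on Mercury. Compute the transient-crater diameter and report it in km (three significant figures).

In SI units: v = 17000 m/s.
(ρ_i/ρ_t)^0.339 = (1000/2850)^0.339 = 0.7011
d^0.8 = 78.8^0.8 = 32.90
v^0.42 = 17000^0.42 = 59.81
g^-0.26 = 3.7^-0.26 = 0.7117
D = 1.33 × 0.7011 × 32.90 × 59.81 × 0.7117 = 1306 m
   = 1.306 km

D ≈ 1.31 km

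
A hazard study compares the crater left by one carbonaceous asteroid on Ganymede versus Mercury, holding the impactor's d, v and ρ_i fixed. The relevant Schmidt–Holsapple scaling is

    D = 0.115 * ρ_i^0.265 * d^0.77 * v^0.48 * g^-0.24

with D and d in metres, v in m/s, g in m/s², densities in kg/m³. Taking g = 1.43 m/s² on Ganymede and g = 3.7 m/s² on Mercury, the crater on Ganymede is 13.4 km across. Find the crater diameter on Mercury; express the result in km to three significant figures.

All impactor-dependent factors cancel in the ratio, leaving D_Mercury/D_Ganymede = (g_Mercury/g_Ganymede)^-0.24.
(3.7/1.43)^-0.24 = 2.587^-0.24 = 0.7960
D_Mercury = 0.7960 × 13.4 km = 10.7 km

D ≈ 10.7 km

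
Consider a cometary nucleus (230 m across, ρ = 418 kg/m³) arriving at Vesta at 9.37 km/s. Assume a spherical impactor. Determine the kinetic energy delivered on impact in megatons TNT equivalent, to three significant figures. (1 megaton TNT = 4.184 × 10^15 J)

E ≈ 27.9 Mt TNT

v = 9370 m/s.
Mass m = (π/6) ρ d³ = (π/6) × 418 × (230)³ = 2.663 × 10^9 kg
E = ½ m v² = 0.5 × 2.663 × 10^9 × (9370)² = 1.169 × 10^17 J
   = 1.169 × 10^17 / 4.184×10^15 = 27.94 Mt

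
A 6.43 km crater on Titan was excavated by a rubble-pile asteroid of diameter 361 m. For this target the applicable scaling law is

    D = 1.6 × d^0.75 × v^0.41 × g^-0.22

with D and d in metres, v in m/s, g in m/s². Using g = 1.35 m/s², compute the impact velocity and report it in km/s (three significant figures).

v ≈ 15.2 km/s

Rearranging for v: v = [D / (1.6 · 361^0.75 · 1.35^-0.22)]^(1/0.41).
D = 6430 m.
361^0.75 = 82.82
1.35^-0.22 = 0.9361
Denominator = 1.6 × 82.82 × 0.9361 = 124.0
D / 124.0 = 6430 / 124.0 = 51.85
v = 51.85^(1/0.41) = 51.85^2.439 = 15215 m/s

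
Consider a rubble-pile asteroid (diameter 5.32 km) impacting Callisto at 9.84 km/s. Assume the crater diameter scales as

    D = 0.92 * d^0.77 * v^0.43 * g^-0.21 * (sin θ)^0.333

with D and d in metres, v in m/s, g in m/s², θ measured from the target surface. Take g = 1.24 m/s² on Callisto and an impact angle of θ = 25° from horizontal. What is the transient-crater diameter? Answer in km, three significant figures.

In SI units: d = 5320 m, v = 9840 m/s.
d^0.77 = 5320^0.77 = 739.5
v^0.43 = 9840^0.43 = 52.12
g^-0.21 = 1.24^-0.21 = 0.9558
(sin 25°)^0.333 = 0.4226^0.333 = 0.7506
D = 0.92 × 739.5 × 52.12 × 0.9558 × 0.7506 = 25439 m
   = 25.44 km

D ≈ 25.4 km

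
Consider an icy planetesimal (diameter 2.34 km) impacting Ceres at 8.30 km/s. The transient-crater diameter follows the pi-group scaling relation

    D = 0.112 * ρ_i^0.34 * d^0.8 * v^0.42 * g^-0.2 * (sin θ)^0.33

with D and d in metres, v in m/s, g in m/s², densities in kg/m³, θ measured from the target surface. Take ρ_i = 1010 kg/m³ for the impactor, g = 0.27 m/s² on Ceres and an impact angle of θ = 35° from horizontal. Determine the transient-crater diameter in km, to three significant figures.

D ≈ 27.9 km

In SI units: d = 2340 m, v = 8300 m/s.
ρ_i^0.34 = 1010^0.34 = 10.51
d^0.8 = 2340^0.8 = 495.9
v^0.42 = 8300^0.42 = 44.26
g^-0.2 = 0.27^-0.2 = 1.299
(sin 35°)^0.33 = 0.5736^0.33 = 0.8324
D = 0.112 × 10.51 × 495.9 × 44.26 × 1.299 × 0.8324 = 27936 m
   = 27.94 km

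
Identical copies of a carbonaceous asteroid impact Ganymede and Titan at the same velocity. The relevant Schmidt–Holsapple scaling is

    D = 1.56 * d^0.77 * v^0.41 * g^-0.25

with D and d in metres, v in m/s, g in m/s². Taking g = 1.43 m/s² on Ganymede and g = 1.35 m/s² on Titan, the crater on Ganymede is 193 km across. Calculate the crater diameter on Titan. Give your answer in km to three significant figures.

All impactor-dependent factors cancel in the ratio, leaving D_Titan/D_Ganymede = (g_Titan/g_Ganymede)^-0.25.
(1.35/1.43)^-0.25 = 0.9441^-0.25 = 1.014
D_Titan = 1.014 × 193 km = 196 km

D ≈ 196 km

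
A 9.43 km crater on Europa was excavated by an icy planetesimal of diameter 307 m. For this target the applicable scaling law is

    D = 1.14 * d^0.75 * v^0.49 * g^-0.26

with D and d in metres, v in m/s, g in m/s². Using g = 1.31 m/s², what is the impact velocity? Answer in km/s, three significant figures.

Rearranging for v: v = [D / (1.14 · 307^0.75 · 1.31^-0.26)]^(1/0.49).
D = 9430 m.
307^0.75 = 73.34
1.31^-0.26 = 0.9322
Denominator = 1.14 × 73.34 × 0.9322 = 77.94
D / 77.94 = 9430 / 77.94 = 121.0
v = 121.0^(1/0.49) = 121.0^2.0408 = 17805 m/s

v ≈ 17.8 km/s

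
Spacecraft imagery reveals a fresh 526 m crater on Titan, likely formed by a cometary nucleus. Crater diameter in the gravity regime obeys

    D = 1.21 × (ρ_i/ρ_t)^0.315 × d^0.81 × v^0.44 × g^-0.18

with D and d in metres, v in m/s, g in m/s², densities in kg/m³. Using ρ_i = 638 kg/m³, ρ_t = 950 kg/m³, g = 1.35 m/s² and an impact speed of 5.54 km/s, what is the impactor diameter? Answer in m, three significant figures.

Rearranging for d: d = [D / (1.21 · (638/950)^0.315 · 5540^0.44 · 1.35^-0.18)]^(1/0.81).
(638/950)^0.315 = 0.8821
5540^0.44 = 44.38
1.35^-0.18 = 0.9474
Denominator = 1.21 × 0.8821 × 44.38 × 0.9474 = 44.88
D / 44.88 = 526 / 44.88 = 11.72
d = 11.72^(1/0.81) = 11.72^1.2346 = 20.88 m

d ≈ 20.9 m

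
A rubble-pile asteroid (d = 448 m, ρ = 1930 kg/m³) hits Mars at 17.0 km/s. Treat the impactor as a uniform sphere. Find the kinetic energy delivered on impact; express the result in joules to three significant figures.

E ≈ 1.31 × 10^19 J

v = 17000 m/s.
Mass m = (π/6) ρ d³ = (π/6) × 1930 × (448)³ = 9.086 × 10^10 kg
E = ½ m v² = 0.5 × 9.086 × 10^10 × (17000)² = 1.313 × 10^19 J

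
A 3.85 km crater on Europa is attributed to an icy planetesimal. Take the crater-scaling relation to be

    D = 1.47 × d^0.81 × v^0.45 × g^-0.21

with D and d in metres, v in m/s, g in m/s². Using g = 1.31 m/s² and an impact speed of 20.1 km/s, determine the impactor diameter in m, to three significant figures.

Rearranging for d: d = [D / (1.47 · 20100^0.45 · 1.31^-0.21)]^(1/0.81).
D = 3850 m.
20100^0.45 = 86.38
1.31^-0.21 = 0.9449
Denominator = 1.47 × 86.38 × 0.9449 = 120.0
D / 120.0 = 3850 / 120.0 = 32.08
d = 32.08^(1/0.81) = 32.08^1.2346 = 72.38 m

d ≈ 72.4 m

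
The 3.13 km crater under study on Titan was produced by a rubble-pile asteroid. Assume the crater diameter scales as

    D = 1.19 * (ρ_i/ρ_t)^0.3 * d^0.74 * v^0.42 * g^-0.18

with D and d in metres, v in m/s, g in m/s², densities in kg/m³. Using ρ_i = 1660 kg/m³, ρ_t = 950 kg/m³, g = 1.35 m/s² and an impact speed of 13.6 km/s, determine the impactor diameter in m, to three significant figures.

d ≈ 162 m

Rearranging for d: d = [D / (1.19 · (1660/950)^0.3 · 13600^0.42 · 1.35^-0.18)]^(1/0.74).
D = 3130 m.
(1660/950)^0.3 = 1.182
13600^0.42 = 54.46
1.35^-0.18 = 0.9474
Denominator = 1.19 × 1.182 × 54.46 × 0.9474 = 72.57
D / 72.57 = 3130 / 72.57 = 43.13
d = 43.13^(1/0.74) = 43.13^1.3514 = 161.9 m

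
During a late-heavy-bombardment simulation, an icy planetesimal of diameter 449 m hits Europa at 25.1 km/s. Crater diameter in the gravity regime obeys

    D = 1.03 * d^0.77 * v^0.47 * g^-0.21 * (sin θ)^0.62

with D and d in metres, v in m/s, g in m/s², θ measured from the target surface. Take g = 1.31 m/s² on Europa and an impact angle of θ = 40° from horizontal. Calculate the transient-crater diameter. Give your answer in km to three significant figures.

D ≈ 9.53 km

In SI units: v = 25100 m/s.
d^0.77 = 449^0.77 = 110.2
v^0.47 = 25100^0.47 = 116.9
g^-0.21 = 1.31^-0.21 = 0.9449
(sin 40°)^0.62 = 0.6428^0.62 = 0.7603
D = 1.03 × 110.2 × 116.9 × 0.9449 × 0.7603 = 9532 m
   = 9.532 km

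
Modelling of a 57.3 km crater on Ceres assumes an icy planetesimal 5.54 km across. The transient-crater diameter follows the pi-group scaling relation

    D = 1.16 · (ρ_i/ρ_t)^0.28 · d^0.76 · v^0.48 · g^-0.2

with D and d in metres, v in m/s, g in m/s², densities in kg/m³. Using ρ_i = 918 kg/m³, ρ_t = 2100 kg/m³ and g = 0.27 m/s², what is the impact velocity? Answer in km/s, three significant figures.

Rearranging for v: v = [D / (1.16 · (918/2100)^0.28 · 5540^0.76 · 0.27^-0.2)]^(1/0.48).
D = 57300 m.
(918/2100)^0.28 = 0.7932
5540^0.76 = 700.0
0.27^-0.2 = 1.299
Denominator = 1.16 × 0.7932 × 700.0 × 1.299 = 836.7
D / 836.7 = 57300 / 836.7 = 68.48
v = 68.48^(1/0.48) = 68.48^2.0833 = 6669 m/s

v ≈ 6.67 km/s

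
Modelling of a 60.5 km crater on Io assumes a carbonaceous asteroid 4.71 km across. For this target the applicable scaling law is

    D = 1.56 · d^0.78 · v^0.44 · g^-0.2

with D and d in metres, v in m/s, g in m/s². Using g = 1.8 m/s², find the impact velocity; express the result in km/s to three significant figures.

v ≈ 10.8 km/s

Rearranging for v: v = [D / (1.56 · 4710^0.78 · 1.8^-0.2)]^(1/0.44).
D = 60500 m.
4710^0.78 = 732.8
1.8^-0.2 = 0.8891
Denominator = 1.56 × 732.8 × 0.8891 = 1016
D / 1016 = 60500 / 1016 = 59.55
v = 59.55^(1/0.44) = 59.55^2.2727 = 10809 m/s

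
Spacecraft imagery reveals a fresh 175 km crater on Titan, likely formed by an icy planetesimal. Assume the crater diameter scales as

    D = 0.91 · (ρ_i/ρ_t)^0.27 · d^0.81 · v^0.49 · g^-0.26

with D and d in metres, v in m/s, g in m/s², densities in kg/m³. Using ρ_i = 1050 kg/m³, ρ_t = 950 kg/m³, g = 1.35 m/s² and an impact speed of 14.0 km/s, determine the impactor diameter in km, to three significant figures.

Rearranging for d: d = [D / (0.91 · (1050/950)^0.27 · 14000^0.49 · 1.35^-0.26)]^(1/0.81).
D = 175000 m.
(1050/950)^0.27 = 1.027
14000^0.49 = 107.5
1.35^-0.26 = 0.9249
Denominator = 0.91 × 1.027 × 107.5 × 0.9249 = 92.92
D / 92.92 = 175000 / 92.92 = 1883
d = 1883^(1/0.81) = 1883^1.2346 = 11044 m

d ≈ 11.0 km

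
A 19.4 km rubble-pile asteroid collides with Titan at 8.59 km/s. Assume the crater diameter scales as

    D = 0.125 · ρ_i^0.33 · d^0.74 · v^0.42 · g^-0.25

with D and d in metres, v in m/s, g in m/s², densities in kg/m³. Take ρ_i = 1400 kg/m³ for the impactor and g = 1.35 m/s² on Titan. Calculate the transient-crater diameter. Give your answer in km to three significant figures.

D ≈ 84.7 km

In SI units: d = 19400 m, v = 8590 m/s.
ρ_i^0.33 = 1400^0.33 = 10.92
d^0.74 = 19400^0.74 = 1489
v^0.42 = 8590^0.42 = 44.90
g^-0.25 = 1.35^-0.25 = 0.9277
D = 0.125 × 10.92 × 1489 × 44.90 × 0.9277 = 84661 m
   = 84.66 km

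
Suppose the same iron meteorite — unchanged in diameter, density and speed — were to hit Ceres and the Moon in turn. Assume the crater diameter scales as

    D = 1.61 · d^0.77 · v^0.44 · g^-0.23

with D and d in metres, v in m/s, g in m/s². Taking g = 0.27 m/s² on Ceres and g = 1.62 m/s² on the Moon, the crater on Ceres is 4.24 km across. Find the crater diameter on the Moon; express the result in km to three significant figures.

All impactor-dependent factors cancel in the ratio, leaving D_Moon/D_Ceres = (g_Moon/g_Ceres)^-0.23.
(1.62/0.27)^-0.23 = 6.000^-0.23 = 0.6623
D_Moon = 0.6623 × 4.24 km = 2.81 km

D ≈ 2.81 km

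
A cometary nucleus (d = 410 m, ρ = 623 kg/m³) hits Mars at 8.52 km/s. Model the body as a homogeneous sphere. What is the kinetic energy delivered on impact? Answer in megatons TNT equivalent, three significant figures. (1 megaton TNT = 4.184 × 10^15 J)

E ≈ 195 Mt TNT

v = 8520 m/s.
Mass m = (π/6) ρ d³ = (π/6) × 623 × (410)³ = 2.248 × 10^10 kg
E = ½ m v² = 0.5 × 2.248 × 10^10 × (8520)² = 8.159 × 10^17 J
   = 8.159 × 10^17 / 4.184×10^15 = 195.0 Mt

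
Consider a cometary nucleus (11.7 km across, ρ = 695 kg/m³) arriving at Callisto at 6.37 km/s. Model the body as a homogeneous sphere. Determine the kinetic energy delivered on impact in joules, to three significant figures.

d = 11700 m; v = 6370 m/s.
Mass m = (π/6) ρ d³ = (π/6) × 695 × (11700)³ = 5.828 × 10^14 kg
E = ½ m v² = 0.5 × 5.828 × 10^14 × (6370)² = 1.182 × 10^22 J

E ≈ 1.18 × 10^22 J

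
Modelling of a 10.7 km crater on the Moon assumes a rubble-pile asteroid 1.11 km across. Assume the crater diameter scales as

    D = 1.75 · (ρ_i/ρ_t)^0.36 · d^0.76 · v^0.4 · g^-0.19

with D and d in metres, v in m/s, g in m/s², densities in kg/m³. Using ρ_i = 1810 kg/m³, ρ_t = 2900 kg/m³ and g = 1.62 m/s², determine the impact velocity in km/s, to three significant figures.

Rearranging for v: v = [D / (1.75 · (1810/2900)^0.36 · 1110^0.76 · 1.62^-0.19)]^(1/0.4).
D = 10700 m.
(1810/2900)^0.36 = 0.8439
1110^0.76 = 206.3
1.62^-0.19 = 0.9124
Denominator = 1.75 × 0.8439 × 206.3 × 0.9124 = 278.0
D / 278.0 = 10700 / 278.0 = 38.49
v = 38.49^(1/0.4) = 38.49^2.5 = 9191 m/s

v ≈ 9.19 km/s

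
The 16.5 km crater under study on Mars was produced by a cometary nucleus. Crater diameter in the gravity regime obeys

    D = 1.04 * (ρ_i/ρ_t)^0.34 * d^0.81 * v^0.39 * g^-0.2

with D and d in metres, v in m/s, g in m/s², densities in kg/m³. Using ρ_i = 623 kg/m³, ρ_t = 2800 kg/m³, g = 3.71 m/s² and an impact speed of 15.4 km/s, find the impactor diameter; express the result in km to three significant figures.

d ≈ 3.84 km

Rearranging for d: d = [D / (1.04 · (623/2800)^0.34 · 15400^0.39 · 3.71^-0.2)]^(1/0.81).
D = 16500 m.
(623/2800)^0.34 = 0.5999
15400^0.39 = 42.97
3.71^-0.2 = 0.7694
Denominator = 1.04 × 0.5999 × 42.97 × 0.7694 = 20.63
D / 20.63 = 16500 / 20.63 = 799.8
d = 799.8^(1/0.81) = 799.8^1.2346 = 3837 m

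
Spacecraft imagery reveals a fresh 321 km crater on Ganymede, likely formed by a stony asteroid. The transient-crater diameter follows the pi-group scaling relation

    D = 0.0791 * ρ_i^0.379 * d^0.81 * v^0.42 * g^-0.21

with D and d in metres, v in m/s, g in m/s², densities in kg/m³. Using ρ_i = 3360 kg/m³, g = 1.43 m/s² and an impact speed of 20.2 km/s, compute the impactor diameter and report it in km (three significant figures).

d ≈ 20.7 km

Rearranging for d: d = [D / (0.0791 · 3360^0.379 · 20200^0.42 · 1.43^-0.21)]^(1/0.81).
D = 321000 m.
3360^0.379 = 21.70
20200^0.42 = 64.31
1.43^-0.21 = 0.9276
Denominator = 0.0791 × 21.70 × 64.31 × 0.9276 = 102.4
D / 102.4 = 321000 / 102.4 = 3135
d = 3135^(1/0.81) = 3135^1.2346 = 20723 m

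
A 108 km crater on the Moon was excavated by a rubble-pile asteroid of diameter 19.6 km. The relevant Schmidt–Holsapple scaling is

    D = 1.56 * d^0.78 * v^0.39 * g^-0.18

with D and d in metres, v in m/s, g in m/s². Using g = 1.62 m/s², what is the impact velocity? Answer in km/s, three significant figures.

v ≈ 8.38 km/s

Rearranging for v: v = [D / (1.56 · 19600^0.78 · 1.62^-0.18)]^(1/0.39).
D = 108000 m.
19600^0.78 = 2228
1.62^-0.18 = 0.9168
Denominator = 1.56 × 2228 × 0.9168 = 3187
D / 3187 = 108000 / 3187 = 33.89
v = 33.89^(1/0.39) = 33.89^2.5641 = 8380 m/s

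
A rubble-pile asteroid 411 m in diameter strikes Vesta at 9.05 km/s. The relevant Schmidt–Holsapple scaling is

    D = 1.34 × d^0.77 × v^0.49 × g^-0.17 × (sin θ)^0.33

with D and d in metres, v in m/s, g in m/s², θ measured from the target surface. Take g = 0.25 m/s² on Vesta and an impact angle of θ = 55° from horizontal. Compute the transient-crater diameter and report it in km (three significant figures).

In SI units: v = 9050 m/s.
d^0.77 = 411^0.77 = 103.0
v^0.49 = 9050^0.49 = 86.85
g^-0.17 = 0.25^-0.17 = 1.266
(sin 55°)^0.33 = 0.8192^0.33 = 0.9363
D = 1.34 × 103.0 × 86.85 × 1.266 × 0.9363 = 14209 m
   = 14.21 km

D ≈ 14.2 km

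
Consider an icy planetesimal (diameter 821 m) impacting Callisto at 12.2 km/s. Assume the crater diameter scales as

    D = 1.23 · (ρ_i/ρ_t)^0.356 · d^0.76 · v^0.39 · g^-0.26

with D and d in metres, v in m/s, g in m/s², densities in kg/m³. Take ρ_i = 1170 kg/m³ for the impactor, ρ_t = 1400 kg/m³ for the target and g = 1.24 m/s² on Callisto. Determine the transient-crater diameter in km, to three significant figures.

D ≈ 7.02 km

In SI units: v = 12200 m/s.
(ρ_i/ρ_t)^0.356 = (1170/1400)^0.356 = 0.9381
d^0.76 = 821^0.76 = 164.0
v^0.39 = 12200^0.39 = 39.24
g^-0.26 = 1.24^-0.26 = 0.9456
D = 1.23 × 0.9381 × 164.0 × 39.24 × 0.9456 = 7022 m
   = 7.022 km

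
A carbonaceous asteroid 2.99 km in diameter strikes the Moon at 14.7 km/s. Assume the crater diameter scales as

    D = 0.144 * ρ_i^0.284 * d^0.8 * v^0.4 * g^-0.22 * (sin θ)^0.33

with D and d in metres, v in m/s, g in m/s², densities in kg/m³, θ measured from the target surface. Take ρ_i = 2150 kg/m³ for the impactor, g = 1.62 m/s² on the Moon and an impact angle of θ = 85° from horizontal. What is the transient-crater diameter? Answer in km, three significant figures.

In SI units: d = 2990 m, v = 14700 m/s.
ρ_i^0.284 = 2150^0.284 = 8.839
d^0.8 = 2990^0.8 = 603.3
v^0.4 = 14700^0.4 = 46.44
g^-0.22 = 1.62^-0.22 = 0.8993
(sin 85°)^0.33 = 0.9962^0.33 = 0.9987
D = 0.144 × 8.839 × 603.3 × 46.44 × 0.8993 × 0.9987 = 32028 m
   = 32.03 km

D ≈ 32.0 km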